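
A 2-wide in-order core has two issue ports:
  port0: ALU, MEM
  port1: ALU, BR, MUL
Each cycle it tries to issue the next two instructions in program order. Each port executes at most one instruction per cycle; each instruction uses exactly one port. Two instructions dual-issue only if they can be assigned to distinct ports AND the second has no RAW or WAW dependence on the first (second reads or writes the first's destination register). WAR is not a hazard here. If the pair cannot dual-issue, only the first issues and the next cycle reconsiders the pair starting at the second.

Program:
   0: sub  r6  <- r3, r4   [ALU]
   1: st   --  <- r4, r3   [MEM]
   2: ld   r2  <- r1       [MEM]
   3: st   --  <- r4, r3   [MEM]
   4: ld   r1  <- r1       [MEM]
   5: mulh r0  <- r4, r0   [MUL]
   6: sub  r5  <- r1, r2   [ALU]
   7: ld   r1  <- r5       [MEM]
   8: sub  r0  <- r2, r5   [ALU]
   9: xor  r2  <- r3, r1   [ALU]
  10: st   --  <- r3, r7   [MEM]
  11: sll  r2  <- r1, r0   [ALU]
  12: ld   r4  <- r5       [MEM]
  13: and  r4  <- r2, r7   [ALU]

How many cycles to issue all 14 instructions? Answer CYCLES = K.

CYCLES = 9

0. sub/st @i0,i1  | pair
1. ld @i2  | no-port MEM/MEM
2. st @i3  | no-port MEM/MEM
3. ld/mulh @i4,i5  | pair
4. sub @i6  | RAW r5
5. ld/sub @i7,i8  | pair
6. xor/st @i9,i10  | pair
7. sll/ld @i11,i12  | pair
8. and @i13  | tail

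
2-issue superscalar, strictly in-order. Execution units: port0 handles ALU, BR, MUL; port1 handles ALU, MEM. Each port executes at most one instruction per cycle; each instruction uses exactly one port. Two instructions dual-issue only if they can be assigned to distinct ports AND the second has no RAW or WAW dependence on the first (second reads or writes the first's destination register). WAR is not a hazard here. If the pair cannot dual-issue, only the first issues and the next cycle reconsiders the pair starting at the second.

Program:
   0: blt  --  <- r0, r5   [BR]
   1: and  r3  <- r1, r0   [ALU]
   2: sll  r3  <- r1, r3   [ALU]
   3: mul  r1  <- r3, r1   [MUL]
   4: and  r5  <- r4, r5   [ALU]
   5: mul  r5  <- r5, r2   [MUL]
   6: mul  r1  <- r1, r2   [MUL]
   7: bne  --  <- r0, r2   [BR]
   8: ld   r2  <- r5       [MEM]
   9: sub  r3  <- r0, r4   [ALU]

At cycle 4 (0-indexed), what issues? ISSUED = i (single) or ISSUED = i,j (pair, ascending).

ISSUED = 6

c0: i0+i1 blt/and  pair
c1: i2 sll  RAW r3
c2: i3+i4 mul/and  pair
c3: i5 mul  no-port MUL/MUL
c4: i6 mul  no-port MUL/BR
c5: i7+i8 bne/ld  pair
c6: i9 sub  tail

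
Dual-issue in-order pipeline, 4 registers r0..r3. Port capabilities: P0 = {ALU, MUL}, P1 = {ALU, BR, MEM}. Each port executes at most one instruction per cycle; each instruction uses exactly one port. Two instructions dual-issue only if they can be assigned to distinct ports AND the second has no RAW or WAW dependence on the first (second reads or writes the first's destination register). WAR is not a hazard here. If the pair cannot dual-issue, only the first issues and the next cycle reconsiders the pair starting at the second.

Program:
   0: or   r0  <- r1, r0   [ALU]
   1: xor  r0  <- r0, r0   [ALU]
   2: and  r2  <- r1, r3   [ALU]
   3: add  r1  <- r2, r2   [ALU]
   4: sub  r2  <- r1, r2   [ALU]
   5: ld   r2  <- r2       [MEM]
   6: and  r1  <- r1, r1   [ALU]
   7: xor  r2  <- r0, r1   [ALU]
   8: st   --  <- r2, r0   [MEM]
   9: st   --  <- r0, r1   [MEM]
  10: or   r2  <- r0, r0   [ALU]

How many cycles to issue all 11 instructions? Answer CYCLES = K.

CYCLES = 8

#0 head=0: or.ALU i0 RAW+WAW r0
#1 head=1: xor.ALU/and.ALU i1+i2 dual
#2 head=3: add.ALU i3 RAW r1
#3 head=4: sub.ALU i4 RAW+WAW r2
#4 head=5: ld.MEM/and.ALU i5+i6 dual
#5 head=7: xor.ALU i7 RAW r2
#6 head=8: st.MEM i8 no-port MEM/MEM
#7 head=9: st.MEM/or.ALU i9+i10 dual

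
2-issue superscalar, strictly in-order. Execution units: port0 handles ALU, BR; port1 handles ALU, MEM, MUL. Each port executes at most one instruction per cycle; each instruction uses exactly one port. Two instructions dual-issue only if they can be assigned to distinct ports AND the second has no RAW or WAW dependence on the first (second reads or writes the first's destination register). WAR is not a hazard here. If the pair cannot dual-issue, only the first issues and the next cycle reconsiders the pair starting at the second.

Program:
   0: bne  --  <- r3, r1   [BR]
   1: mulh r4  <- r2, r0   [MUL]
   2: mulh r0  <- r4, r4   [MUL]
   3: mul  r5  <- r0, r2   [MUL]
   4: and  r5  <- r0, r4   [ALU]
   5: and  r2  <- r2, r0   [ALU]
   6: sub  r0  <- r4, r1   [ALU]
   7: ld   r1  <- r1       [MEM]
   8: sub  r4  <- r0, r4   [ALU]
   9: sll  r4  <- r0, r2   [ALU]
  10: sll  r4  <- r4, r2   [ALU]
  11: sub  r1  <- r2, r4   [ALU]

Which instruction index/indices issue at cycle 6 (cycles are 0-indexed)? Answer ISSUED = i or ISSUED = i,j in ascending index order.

ISSUED = 9

t=0 i0,i1:bne mulh ; dual
t=1 i2:mulh ; no-port MUL/MUL
t=2 i3:mul ; WAW r5
t=3 i4,i5:and and ; dual
t=4 i6,i7:sub ld ; dual
t=5 i8:sub ; WAW r4
t=6 i9:sll ; RAW+WAW r4
t=7 i10:sll ; RAW r4
t=8 i11:sub ; tail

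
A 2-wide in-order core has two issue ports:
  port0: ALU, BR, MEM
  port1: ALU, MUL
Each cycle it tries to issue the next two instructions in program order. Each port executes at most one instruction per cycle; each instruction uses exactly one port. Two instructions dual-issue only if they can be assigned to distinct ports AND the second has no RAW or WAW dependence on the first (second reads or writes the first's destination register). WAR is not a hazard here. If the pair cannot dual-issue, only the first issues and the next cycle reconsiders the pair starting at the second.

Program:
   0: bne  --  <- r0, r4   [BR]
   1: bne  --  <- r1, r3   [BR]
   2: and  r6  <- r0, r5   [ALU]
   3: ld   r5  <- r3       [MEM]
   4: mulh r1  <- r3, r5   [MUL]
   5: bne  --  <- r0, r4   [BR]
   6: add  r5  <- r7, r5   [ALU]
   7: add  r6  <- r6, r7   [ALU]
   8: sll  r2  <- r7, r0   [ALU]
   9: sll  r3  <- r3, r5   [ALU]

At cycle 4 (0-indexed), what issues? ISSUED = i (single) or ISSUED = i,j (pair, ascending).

ISSUED = 6,7

c0: i0 bne.BR  no-port BR/BR
c1: i1+i2 bne.BR/and.ALU  2-wide
c2: i3 ld.MEM  RAW r5
c3: i4+i5 mulh.MUL/bne.BR  2-wide
c4: i6+i7 add.ALU/add.ALU  2-wide
c5: i8+i9 sll.ALU/sll.ALU  2-wide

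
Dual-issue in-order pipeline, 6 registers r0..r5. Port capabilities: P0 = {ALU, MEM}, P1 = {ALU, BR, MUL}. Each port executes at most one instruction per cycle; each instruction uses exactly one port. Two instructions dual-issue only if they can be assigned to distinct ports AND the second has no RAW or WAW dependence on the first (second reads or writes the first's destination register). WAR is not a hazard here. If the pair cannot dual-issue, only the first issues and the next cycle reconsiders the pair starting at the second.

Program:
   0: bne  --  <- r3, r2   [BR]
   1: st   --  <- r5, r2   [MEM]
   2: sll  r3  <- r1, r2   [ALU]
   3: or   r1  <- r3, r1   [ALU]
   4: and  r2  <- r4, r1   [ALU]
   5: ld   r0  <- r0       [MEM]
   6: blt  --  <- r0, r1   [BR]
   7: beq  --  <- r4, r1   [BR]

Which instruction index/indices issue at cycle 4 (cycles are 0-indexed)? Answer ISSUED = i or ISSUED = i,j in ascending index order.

[0] i0+i1  bne.BR st.MEM  -- pair
[1] i2  sll.ALU  -- RAW r3
[2] i3  or.ALU  -- RAW r1
[3] i4+i5  and.ALU ld.MEM  -- pair
[4] i6  blt.BR  -- no-port BR/BR
[5] i7  beq.BR  -- tail

ISSUED = 6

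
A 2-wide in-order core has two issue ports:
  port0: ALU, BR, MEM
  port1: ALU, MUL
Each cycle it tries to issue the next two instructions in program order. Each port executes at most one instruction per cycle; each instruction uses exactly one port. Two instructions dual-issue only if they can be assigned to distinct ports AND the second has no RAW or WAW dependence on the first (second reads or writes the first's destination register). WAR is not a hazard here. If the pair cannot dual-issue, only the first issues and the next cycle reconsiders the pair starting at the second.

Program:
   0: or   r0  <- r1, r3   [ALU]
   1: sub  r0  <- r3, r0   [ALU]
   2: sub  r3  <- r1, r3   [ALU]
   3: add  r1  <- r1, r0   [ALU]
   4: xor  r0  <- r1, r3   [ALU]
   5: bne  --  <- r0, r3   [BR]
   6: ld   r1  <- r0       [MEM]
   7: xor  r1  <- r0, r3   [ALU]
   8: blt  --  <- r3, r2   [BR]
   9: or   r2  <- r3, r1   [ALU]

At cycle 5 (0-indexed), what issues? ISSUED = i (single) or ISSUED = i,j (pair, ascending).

[0] i0  or.ALU  -- RAW+WAW r0
[1] i1,i2  sub.ALU+sub.ALU  -- pair
[2] i3  add.ALU  -- RAW r1
[3] i4  xor.ALU  -- RAW r0
[4] i5  bne.BR  -- no-port BR/MEM
[5] i6  ld.MEM  -- WAW r1
[6] i7,i8  xor.ALU+blt.BR  -- pair
[7] i9  or.ALU  -- tail

ISSUED = 6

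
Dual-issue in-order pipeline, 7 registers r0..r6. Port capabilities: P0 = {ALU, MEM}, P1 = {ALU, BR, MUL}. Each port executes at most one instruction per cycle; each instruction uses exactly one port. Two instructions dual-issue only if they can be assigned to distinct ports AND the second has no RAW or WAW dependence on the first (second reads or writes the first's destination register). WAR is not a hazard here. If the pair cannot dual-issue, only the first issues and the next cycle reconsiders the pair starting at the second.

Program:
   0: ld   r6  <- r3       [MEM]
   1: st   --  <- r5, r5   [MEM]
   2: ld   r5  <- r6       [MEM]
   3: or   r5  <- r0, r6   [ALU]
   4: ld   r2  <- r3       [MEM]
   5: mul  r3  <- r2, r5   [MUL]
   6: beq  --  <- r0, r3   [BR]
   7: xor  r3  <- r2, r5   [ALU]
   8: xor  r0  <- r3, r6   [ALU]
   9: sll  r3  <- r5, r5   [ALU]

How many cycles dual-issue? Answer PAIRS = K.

PAIRS = 3

  cy0 -> i0 (ld.MEM) no-port MEM/MEM
  cy1 -> i1 (st.MEM) no-port MEM/MEM
  cy2 -> i2 (ld.MEM) WAW r5
  cy3 -> i3&i4 (or.ALU ld.MEM) pair
  cy4 -> i5 (mul.MUL) no-port MUL/BR
  cy5 -> i6&i7 (beq.BR xor.ALU) pair
  cy6 -> i8&i9 (xor.ALU sll.ALU) pair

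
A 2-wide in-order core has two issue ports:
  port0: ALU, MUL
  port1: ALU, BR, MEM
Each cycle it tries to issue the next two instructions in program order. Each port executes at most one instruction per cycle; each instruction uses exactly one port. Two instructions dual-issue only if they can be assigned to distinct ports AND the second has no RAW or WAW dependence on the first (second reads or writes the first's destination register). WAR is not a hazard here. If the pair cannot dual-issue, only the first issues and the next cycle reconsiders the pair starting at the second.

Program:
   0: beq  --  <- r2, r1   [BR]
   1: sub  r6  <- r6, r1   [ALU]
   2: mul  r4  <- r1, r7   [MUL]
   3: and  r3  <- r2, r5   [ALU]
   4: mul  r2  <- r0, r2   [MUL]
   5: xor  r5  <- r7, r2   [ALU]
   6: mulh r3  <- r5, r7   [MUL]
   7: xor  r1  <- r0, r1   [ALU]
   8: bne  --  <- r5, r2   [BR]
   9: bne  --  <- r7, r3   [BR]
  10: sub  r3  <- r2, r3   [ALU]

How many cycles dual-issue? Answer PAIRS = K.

t=0 i0+i1:beq/sub ; pair
t=1 i2+i3:mul/and ; pair
t=2 i4:mul ; RAW r2
t=3 i5:xor ; RAW r5
t=4 i6+i7:mulh/xor ; pair
t=5 i8:bne ; no-port BR/BR
t=6 i9+i10:bne/sub ; pair

PAIRS = 4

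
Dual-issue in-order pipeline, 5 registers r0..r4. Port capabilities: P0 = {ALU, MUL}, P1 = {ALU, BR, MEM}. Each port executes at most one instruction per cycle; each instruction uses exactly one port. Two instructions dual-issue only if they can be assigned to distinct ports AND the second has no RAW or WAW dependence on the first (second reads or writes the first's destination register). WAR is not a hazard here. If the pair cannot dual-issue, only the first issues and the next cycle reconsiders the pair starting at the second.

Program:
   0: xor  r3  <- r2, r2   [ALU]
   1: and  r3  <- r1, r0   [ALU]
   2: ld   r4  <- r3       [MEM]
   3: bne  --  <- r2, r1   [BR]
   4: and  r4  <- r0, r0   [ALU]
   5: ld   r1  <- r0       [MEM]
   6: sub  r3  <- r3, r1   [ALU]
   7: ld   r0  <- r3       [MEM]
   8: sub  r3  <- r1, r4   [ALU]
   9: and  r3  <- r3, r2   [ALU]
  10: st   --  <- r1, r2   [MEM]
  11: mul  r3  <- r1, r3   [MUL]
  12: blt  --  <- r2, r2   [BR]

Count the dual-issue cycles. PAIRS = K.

  cy0 -> i0 (xor.ALU) WAW r3
  cy1 -> i1 (and.ALU) RAW r3
  cy2 -> i2 (ld.MEM) no-port MEM/BR
  cy3 -> i3&i4 (bne.BR+and.ALU) pair
  cy4 -> i5 (ld.MEM) RAW r1
  cy5 -> i6 (sub.ALU) RAW r3
  cy6 -> i7&i8 (ld.MEM+sub.ALU) pair
  cy7 -> i9&i10 (and.ALU+st.MEM) pair
  cy8 -> i11&i12 (mul.MUL+blt.BR) pair

PAIRS = 4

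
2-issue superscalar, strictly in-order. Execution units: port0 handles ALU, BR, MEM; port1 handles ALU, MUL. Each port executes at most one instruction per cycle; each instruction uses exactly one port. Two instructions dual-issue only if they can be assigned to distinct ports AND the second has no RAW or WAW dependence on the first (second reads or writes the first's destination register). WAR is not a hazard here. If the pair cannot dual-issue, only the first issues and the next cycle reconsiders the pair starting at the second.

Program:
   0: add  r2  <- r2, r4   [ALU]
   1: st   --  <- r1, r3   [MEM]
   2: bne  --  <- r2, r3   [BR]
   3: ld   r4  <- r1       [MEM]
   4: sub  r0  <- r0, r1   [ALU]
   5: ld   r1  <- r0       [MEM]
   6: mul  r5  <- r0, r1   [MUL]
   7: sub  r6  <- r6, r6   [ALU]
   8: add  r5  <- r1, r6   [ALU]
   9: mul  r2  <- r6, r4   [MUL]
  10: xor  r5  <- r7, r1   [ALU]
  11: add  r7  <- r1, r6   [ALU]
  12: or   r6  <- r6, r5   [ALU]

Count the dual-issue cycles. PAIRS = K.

  cy0 -> i0+i1 (add.ALU+st.MEM) dual
  cy1 -> i2 (bne.BR) no-port BR/MEM
  cy2 -> i3+i4 (ld.MEM+sub.ALU) dual
  cy3 -> i5 (ld.MEM) RAW r1
  cy4 -> i6+i7 (mul.MUL+sub.ALU) dual
  cy5 -> i8+i9 (add.ALU+mul.MUL) dual
  cy6 -> i10+i11 (xor.ALU+add.ALU) dual
  cy7 -> i12 (or.ALU) tail

PAIRS = 5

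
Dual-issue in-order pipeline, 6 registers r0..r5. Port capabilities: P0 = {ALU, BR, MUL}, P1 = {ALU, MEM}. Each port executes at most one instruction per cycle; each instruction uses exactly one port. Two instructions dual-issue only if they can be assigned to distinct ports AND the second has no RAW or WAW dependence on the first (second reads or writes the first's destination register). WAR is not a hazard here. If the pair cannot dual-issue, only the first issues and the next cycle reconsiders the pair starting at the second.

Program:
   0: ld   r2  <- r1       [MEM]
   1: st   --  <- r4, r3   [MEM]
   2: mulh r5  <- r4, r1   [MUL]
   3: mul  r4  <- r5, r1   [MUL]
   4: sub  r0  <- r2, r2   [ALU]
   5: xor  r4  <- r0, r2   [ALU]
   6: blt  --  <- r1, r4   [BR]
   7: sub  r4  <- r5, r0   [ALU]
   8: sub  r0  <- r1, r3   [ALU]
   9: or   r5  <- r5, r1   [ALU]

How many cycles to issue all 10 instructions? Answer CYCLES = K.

0. ld.MEM @i0  | no-port MEM/MEM
1. st.MEM+mulh.MUL @i1/i2  | 2-wide
2. mul.MUL+sub.ALU @i3/i4  | 2-wide
3. xor.ALU @i5  | RAW r4
4. blt.BR+sub.ALU @i6/i7  | 2-wide
5. sub.ALU+or.ALU @i8/i9  | 2-wide

CYCLES = 6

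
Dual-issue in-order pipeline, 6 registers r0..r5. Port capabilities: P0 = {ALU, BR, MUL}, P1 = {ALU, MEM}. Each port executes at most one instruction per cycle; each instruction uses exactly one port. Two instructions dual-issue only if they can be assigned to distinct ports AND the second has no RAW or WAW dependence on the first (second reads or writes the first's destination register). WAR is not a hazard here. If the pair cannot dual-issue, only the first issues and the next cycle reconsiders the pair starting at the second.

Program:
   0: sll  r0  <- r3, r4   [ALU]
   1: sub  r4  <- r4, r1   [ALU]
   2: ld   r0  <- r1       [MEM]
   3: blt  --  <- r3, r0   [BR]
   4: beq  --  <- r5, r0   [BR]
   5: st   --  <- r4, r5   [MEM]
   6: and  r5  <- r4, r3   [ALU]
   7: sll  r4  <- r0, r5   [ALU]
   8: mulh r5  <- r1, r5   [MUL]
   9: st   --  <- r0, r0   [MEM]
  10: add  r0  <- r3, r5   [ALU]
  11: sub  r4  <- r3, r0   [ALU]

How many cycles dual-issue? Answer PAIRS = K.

t=0 i0,i1:sll.ALU;sub.ALU ; dual
t=1 i2:ld.MEM ; RAW r0
t=2 i3:blt.BR ; no-port BR/BR
t=3 i4,i5:beq.BR;st.MEM ; dual
t=4 i6:and.ALU ; RAW r5
t=5 i7,i8:sll.ALU;mulh.MUL ; dual
t=6 i9,i10:st.MEM;add.ALU ; dual
t=7 i11:sub.ALU ; tail

PAIRS = 4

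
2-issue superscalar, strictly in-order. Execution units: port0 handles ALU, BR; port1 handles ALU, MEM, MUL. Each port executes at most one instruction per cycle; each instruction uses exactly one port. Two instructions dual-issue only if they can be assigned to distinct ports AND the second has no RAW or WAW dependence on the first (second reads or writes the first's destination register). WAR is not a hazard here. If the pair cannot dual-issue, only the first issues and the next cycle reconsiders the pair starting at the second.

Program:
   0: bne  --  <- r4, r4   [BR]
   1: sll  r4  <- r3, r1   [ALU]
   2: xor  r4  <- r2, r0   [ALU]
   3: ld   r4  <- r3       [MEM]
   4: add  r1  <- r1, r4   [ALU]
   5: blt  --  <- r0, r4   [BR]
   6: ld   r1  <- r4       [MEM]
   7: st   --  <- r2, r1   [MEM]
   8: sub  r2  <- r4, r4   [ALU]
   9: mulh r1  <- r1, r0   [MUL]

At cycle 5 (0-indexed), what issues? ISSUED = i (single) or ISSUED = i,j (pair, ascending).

ISSUED = 7,8

[0] i0&i1  bne;sll  -- dual
[1] i2  xor  -- WAW r4
[2] i3  ld  -- RAW r4
[3] i4&i5  add;blt  -- dual
[4] i6  ld  -- no-port MEM/MEM
[5] i7&i8  st;sub  -- dual
[6] i9  mulh  -- tail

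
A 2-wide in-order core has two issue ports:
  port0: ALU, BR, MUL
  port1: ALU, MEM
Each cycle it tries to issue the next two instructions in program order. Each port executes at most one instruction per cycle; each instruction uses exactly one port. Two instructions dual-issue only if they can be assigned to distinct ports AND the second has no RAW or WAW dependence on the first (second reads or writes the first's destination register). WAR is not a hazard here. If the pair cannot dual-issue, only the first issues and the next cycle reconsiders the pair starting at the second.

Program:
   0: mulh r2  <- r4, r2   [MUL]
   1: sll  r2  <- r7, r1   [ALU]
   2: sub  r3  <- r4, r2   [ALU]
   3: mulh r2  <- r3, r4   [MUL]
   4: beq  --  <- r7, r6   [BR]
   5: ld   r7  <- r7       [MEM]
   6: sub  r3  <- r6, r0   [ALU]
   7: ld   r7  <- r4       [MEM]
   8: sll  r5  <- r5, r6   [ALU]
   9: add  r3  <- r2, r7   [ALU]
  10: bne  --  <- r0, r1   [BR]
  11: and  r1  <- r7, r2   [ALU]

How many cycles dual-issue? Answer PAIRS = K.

PAIRS = 4

t=0 i0:mulh.MUL ; WAW r2
t=1 i1:sll.ALU ; RAW r2
t=2 i2:sub.ALU ; RAW r3
t=3 i3:mulh.MUL ; no-port MUL/BR
t=4 i4&i5:beq.BR;ld.MEM ; pair
t=5 i6&i7:sub.ALU;ld.MEM ; pair
t=6 i8&i9:sll.ALU;add.ALU ; pair
t=7 i10&i11:bne.BR;and.ALU ; pair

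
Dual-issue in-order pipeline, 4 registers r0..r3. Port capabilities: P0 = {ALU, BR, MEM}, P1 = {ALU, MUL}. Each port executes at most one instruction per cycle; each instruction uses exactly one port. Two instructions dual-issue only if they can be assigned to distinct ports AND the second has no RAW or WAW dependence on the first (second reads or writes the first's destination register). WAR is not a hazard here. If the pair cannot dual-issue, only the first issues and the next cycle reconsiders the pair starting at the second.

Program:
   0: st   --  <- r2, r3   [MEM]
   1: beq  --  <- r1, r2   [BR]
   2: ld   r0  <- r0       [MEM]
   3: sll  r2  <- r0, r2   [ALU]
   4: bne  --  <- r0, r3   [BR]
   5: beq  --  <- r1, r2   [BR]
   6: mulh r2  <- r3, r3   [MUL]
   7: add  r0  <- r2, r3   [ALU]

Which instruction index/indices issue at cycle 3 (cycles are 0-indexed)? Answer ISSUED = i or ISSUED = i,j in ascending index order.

ISSUED = 3,4

#0 head=0: st i0 no-port MEM/BR
#1 head=1: beq i1 no-port BR/MEM
#2 head=2: ld i2 RAW r0
#3 head=3: sll bne i3&i4 dual
#4 head=5: beq mulh i5&i6 dual
#5 head=7: add i7 tail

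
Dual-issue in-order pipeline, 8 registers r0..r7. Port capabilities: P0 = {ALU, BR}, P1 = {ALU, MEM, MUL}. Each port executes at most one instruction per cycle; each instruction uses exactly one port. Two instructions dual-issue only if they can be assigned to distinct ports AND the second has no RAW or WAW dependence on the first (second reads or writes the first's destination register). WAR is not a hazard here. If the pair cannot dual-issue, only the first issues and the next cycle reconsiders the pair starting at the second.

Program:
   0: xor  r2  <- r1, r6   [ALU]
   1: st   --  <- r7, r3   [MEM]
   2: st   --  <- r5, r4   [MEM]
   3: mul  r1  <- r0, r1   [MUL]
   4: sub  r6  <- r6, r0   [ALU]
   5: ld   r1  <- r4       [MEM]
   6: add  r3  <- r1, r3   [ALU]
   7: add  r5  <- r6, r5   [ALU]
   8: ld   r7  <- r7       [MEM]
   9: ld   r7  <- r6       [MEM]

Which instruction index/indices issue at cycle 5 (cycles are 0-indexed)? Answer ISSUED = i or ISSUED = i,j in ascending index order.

ISSUED = 8

  cy0 -> i0,i1 (xor+st) pair
  cy1 -> i2 (st) no-port MEM/MUL
  cy2 -> i3,i4 (mul+sub) pair
  cy3 -> i5 (ld) RAW r1
  cy4 -> i6,i7 (add+add) pair
  cy5 -> i8 (ld) no-port MEM/MEM
  cy6 -> i9 (ld) tail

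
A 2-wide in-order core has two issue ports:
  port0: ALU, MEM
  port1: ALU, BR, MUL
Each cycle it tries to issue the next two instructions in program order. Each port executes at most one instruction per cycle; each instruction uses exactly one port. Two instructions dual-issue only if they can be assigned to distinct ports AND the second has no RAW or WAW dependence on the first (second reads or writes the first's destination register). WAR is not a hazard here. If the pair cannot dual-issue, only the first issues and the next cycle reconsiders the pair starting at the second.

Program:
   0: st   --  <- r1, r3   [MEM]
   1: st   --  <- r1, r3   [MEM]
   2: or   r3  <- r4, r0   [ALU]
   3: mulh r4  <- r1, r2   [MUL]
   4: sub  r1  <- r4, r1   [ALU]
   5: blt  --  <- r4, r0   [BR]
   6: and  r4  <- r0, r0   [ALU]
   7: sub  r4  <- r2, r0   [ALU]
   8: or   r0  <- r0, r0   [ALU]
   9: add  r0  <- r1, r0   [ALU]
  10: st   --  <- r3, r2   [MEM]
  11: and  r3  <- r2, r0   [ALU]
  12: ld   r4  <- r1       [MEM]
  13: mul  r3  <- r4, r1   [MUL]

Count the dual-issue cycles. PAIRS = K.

t=0 i0:st.MEM ; no-port MEM/MEM
t=1 i1/i2:st.MEM+or.ALU ; pair
t=2 i3:mulh.MUL ; RAW r4
t=3 i4/i5:sub.ALU+blt.BR ; pair
t=4 i6:and.ALU ; WAW r4
t=5 i7/i8:sub.ALU+or.ALU ; pair
t=6 i9/i10:add.ALU+st.MEM ; pair
t=7 i11/i12:and.ALU+ld.MEM ; pair
t=8 i13:mul.MUL ; tail

PAIRS = 5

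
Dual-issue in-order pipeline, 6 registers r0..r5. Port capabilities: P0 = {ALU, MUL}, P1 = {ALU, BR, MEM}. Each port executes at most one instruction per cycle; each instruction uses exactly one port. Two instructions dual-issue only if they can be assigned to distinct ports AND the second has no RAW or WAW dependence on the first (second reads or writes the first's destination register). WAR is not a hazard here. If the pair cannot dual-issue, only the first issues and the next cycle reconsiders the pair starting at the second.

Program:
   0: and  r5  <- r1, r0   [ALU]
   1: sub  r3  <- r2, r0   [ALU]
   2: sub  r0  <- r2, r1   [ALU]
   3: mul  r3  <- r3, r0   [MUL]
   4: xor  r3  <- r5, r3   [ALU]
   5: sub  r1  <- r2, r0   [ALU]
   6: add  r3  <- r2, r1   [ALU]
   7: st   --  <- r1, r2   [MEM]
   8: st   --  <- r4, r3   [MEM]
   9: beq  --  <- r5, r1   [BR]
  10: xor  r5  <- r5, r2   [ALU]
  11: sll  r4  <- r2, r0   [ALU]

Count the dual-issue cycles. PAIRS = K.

  cy0 -> i0&i1 (and/sub) pair
  cy1 -> i2 (sub) RAW r0
  cy2 -> i3 (mul) RAW+WAW r3
  cy3 -> i4&i5 (xor/sub) pair
  cy4 -> i6&i7 (add/st) pair
  cy5 -> i8 (st) no-port MEM/BR
  cy6 -> i9&i10 (beq/xor) pair
  cy7 -> i11 (sll) tail

PAIRS = 4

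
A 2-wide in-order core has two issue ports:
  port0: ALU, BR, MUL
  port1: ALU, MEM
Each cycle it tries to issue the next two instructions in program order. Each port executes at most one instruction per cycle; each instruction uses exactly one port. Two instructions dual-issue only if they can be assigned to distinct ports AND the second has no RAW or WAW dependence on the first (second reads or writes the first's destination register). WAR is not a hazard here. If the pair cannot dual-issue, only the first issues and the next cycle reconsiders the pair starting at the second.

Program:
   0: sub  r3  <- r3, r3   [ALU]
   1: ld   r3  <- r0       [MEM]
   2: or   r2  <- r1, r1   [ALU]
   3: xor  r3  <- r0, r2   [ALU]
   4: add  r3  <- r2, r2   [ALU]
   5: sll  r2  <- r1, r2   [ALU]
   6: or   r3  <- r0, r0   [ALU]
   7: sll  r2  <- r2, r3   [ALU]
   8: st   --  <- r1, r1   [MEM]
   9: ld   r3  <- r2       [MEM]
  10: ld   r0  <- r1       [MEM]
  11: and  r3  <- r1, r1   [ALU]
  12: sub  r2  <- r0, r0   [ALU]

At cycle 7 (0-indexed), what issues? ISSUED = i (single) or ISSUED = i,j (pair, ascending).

ISSUED = 10,11

  cy0 -> i0 (sub) WAW r3
  cy1 -> i1+i2 (ld/or) dual
  cy2 -> i3 (xor) WAW r3
  cy3 -> i4+i5 (add/sll) dual
  cy4 -> i6 (or) RAW r3
  cy5 -> i7+i8 (sll/st) dual
  cy6 -> i9 (ld) no-port MEM/MEM
  cy7 -> i10+i11 (ld/and) dual
  cy8 -> i12 (sub) tail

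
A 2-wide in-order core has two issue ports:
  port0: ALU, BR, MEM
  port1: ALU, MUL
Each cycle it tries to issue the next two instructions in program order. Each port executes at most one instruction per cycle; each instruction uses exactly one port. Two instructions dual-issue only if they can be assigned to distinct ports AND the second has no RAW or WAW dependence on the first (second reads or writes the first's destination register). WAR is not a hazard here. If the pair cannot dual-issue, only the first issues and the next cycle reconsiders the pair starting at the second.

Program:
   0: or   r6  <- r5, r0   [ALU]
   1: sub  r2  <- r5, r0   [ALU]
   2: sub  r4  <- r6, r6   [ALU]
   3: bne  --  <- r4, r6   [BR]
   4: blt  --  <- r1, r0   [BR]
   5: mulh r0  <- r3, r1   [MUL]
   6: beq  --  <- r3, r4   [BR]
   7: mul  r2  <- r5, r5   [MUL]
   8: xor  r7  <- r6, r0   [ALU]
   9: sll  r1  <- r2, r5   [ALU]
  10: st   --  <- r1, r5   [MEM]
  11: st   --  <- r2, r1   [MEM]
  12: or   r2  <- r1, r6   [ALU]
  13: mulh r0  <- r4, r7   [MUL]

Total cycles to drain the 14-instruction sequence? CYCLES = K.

c0: i0&i1 or sub  2-wide
c1: i2 sub  RAW r4
c2: i3 bne  no-port BR/BR
c3: i4&i5 blt mulh  2-wide
c4: i6&i7 beq mul  2-wide
c5: i8&i9 xor sll  2-wide
c6: i10 st  no-port MEM/MEM
c7: i11&i12 st or  2-wide
c8: i13 mulh  tail

CYCLES = 9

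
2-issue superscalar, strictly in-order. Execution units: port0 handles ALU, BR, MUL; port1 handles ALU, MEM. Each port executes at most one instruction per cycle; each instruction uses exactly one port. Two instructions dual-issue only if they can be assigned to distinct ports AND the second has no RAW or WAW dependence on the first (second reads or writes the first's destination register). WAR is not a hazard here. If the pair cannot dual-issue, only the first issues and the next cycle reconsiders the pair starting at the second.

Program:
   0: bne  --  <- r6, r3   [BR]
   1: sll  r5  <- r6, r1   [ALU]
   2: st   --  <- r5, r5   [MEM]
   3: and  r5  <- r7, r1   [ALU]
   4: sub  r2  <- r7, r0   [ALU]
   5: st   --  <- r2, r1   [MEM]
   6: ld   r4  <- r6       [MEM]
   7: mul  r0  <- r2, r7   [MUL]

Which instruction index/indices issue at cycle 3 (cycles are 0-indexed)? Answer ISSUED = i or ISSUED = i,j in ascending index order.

t=0 i0,i1:bne sll ; dual
t=1 i2,i3:st and ; dual
t=2 i4:sub ; RAW r2
t=3 i5:st ; no-port MEM/MEM
t=4 i6,i7:ld mul ; dual

ISSUED = 5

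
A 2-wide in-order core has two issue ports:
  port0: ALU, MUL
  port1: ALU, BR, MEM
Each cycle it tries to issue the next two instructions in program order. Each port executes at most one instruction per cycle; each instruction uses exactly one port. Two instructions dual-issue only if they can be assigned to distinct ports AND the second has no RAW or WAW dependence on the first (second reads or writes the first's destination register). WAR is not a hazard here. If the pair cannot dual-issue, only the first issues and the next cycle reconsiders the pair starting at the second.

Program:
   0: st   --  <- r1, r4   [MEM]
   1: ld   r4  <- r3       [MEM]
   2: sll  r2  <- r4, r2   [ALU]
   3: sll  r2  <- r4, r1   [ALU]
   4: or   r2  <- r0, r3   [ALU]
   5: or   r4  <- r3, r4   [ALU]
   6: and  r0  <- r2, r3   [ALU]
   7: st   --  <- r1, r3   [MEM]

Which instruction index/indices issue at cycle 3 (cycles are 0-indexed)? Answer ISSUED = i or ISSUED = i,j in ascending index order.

  cy0 -> i0 (st) no-port MEM/MEM
  cy1 -> i1 (ld) RAW r4
  cy2 -> i2 (sll) WAW r2
  cy3 -> i3 (sll) WAW r2
  cy4 -> i4&i5 (or+or) dual
  cy5 -> i6&i7 (and+st) dual

ISSUED = 3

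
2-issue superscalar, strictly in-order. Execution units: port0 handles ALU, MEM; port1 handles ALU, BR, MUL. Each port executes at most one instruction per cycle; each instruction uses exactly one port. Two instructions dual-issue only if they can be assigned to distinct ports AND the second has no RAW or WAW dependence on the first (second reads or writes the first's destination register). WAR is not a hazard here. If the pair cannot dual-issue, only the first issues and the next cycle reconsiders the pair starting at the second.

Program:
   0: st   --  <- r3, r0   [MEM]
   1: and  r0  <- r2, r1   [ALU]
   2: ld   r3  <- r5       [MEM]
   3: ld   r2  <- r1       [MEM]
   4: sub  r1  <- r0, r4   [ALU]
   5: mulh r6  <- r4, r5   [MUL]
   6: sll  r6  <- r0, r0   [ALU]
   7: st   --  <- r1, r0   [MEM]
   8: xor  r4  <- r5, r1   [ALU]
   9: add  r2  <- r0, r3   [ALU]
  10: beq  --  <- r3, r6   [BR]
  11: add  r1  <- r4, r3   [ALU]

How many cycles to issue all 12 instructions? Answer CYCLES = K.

CYCLES = 7

t=0 i0,i1:st.MEM;and.ALU ; 2-wide
t=1 i2:ld.MEM ; no-port MEM/MEM
t=2 i3,i4:ld.MEM;sub.ALU ; 2-wide
t=3 i5:mulh.MUL ; WAW r6
t=4 i6,i7:sll.ALU;st.MEM ; 2-wide
t=5 i8,i9:xor.ALU;add.ALU ; 2-wide
t=6 i10,i11:beq.BR;add.ALU ; 2-wide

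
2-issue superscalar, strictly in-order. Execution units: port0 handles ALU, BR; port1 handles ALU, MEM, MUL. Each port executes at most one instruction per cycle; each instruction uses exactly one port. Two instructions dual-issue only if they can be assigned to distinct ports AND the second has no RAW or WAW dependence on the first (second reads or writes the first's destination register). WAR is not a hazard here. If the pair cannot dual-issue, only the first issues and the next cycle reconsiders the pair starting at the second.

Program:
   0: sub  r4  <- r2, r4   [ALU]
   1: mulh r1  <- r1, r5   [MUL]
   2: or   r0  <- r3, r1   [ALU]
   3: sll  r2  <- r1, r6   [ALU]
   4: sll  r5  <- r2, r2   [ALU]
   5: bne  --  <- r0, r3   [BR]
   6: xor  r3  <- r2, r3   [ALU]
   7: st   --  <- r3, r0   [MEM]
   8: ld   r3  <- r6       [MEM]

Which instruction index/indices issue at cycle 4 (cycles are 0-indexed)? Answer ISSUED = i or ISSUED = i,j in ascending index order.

c0: i0,i1 sub.ALU mulh.MUL  pair
c1: i2,i3 or.ALU sll.ALU  pair
c2: i4,i5 sll.ALU bne.BR  pair
c3: i6 xor.ALU  RAW r3
c4: i7 st.MEM  no-port MEM/MEM
c5: i8 ld.MEM  tail

ISSUED = 7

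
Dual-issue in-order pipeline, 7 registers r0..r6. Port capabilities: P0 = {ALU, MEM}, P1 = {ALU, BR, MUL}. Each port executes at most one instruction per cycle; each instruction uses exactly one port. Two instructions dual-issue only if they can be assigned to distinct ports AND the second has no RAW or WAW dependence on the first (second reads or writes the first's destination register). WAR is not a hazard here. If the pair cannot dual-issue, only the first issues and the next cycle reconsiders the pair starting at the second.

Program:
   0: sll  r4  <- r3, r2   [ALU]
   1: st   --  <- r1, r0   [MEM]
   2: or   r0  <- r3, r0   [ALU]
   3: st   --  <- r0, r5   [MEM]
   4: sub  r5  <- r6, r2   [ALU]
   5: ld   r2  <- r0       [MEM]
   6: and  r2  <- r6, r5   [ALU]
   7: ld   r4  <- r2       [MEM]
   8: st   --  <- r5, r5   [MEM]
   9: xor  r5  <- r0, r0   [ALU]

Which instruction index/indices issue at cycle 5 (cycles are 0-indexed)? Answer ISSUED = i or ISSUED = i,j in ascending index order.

  cy0 -> i0+i1 (sll st) dual
  cy1 -> i2 (or) RAW r0
  cy2 -> i3+i4 (st sub) dual
  cy3 -> i5 (ld) WAW r2
  cy4 -> i6 (and) RAW r2
  cy5 -> i7 (ld) no-port MEM/MEM
  cy6 -> i8+i9 (st xor) dual

ISSUED = 7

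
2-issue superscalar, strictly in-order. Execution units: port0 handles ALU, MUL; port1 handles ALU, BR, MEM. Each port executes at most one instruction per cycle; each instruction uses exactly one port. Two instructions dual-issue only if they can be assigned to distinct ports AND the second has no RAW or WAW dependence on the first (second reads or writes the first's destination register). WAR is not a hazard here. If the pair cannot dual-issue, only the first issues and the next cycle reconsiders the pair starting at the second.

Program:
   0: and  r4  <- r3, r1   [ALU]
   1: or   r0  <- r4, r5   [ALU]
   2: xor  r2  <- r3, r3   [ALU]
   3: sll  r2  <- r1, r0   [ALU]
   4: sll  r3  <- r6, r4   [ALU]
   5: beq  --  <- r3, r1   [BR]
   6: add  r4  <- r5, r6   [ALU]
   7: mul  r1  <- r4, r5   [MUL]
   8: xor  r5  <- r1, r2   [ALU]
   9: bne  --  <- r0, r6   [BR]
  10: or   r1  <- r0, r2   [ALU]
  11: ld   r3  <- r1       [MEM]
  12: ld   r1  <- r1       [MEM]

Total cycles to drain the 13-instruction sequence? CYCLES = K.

  cy0 -> i0 (and.ALU) RAW r4
  cy1 -> i1/i2 (or.ALU/xor.ALU) pair
  cy2 -> i3/i4 (sll.ALU/sll.ALU) pair
  cy3 -> i5/i6 (beq.BR/add.ALU) pair
  cy4 -> i7 (mul.MUL) RAW r1
  cy5 -> i8/i9 (xor.ALU/bne.BR) pair
  cy6 -> i10 (or.ALU) RAW r1
  cy7 -> i11 (ld.MEM) no-port MEM/MEM
  cy8 -> i12 (ld.MEM) tail

CYCLES = 9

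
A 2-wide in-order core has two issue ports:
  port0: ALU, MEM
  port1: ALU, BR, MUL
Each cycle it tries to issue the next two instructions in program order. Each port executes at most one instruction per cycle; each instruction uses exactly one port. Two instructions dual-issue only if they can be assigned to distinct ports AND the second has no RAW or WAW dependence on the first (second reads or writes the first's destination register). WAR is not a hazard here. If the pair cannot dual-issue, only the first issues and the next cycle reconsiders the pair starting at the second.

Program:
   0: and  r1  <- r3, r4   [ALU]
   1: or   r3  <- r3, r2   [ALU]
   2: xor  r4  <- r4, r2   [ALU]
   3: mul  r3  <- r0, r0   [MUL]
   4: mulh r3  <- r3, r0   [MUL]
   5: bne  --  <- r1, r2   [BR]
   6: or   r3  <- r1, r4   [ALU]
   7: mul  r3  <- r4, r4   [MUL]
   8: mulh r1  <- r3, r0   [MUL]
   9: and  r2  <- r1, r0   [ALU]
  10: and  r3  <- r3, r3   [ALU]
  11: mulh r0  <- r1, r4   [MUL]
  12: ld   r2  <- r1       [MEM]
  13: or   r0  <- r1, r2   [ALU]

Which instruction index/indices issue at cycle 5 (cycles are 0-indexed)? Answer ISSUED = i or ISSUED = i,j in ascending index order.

[0] i0/i1  and+or  -- pair
[1] i2/i3  xor+mul  -- pair
[2] i4  mulh  -- no-port MUL/BR
[3] i5/i6  bne+or  -- pair
[4] i7  mul  -- no-port MUL/MUL
[5] i8  mulh  -- RAW r1
[6] i9/i10  and+and  -- pair
[7] i11/i12  mulh+ld  -- pair
[8] i13  or  -- tail

ISSUED = 8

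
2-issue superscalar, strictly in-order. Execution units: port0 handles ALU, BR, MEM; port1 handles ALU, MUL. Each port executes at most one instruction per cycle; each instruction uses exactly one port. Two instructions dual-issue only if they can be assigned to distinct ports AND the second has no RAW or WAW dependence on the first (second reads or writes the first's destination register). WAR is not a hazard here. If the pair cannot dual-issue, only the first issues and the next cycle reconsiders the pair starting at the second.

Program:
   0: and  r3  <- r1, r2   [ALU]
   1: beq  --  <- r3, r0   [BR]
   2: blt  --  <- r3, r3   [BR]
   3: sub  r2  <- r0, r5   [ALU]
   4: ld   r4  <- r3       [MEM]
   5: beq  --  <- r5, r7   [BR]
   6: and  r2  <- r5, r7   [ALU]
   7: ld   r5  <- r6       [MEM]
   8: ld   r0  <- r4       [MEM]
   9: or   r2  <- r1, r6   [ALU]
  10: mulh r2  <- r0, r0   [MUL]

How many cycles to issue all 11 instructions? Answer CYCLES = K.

[0] i0  and  -- RAW r3
[1] i1  beq  -- no-port BR/BR
[2] i2+i3  blt+sub  -- 2-wide
[3] i4  ld  -- no-port MEM/BR
[4] i5+i6  beq+and  -- 2-wide
[5] i7  ld  -- no-port MEM/MEM
[6] i8+i9  ld+or  -- 2-wide
[7] i10  mulh  -- tail

CYCLES = 8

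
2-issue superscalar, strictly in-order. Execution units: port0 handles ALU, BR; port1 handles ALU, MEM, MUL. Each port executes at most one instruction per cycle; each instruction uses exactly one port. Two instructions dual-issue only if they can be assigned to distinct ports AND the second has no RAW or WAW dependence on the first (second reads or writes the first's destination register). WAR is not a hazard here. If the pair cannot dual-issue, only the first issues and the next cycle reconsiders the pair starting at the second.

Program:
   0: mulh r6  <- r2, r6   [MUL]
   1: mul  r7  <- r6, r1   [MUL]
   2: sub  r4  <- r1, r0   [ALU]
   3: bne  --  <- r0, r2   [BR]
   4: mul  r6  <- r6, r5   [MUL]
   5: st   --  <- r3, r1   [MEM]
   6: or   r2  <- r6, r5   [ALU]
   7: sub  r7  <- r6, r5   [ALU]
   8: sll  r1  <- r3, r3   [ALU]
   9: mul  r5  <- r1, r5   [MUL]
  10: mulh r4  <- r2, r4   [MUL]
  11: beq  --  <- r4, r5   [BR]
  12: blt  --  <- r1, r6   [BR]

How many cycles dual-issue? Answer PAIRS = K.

PAIRS = 4

[0] i0  mulh  -- no-port MUL/MUL
[1] i1&i2  mul;sub  -- pair
[2] i3&i4  bne;mul  -- pair
[3] i5&i6  st;or  -- pair
[4] i7&i8  sub;sll  -- pair
[5] i9  mul  -- no-port MUL/MUL
[6] i10  mulh  -- RAW r4
[7] i11  beq  -- no-port BR/BR
[8] i12  blt  -- tail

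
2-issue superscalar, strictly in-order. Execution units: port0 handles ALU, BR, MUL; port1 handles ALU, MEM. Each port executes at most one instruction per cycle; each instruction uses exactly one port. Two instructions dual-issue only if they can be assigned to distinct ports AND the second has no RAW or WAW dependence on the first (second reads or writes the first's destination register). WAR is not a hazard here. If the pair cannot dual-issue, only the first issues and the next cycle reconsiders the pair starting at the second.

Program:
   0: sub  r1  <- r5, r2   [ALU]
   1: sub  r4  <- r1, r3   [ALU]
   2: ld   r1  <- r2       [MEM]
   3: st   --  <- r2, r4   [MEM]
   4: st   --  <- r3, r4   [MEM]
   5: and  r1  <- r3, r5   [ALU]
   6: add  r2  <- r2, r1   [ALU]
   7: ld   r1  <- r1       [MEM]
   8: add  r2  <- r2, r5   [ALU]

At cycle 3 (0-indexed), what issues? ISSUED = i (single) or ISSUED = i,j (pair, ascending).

ISSUED = 4,5

c0: i0 sub  RAW r1
c1: i1&i2 sub/ld  dual
c2: i3 st  no-port MEM/MEM
c3: i4&i5 st/and  dual
c4: i6&i7 add/ld  dual
c5: i8 add  tail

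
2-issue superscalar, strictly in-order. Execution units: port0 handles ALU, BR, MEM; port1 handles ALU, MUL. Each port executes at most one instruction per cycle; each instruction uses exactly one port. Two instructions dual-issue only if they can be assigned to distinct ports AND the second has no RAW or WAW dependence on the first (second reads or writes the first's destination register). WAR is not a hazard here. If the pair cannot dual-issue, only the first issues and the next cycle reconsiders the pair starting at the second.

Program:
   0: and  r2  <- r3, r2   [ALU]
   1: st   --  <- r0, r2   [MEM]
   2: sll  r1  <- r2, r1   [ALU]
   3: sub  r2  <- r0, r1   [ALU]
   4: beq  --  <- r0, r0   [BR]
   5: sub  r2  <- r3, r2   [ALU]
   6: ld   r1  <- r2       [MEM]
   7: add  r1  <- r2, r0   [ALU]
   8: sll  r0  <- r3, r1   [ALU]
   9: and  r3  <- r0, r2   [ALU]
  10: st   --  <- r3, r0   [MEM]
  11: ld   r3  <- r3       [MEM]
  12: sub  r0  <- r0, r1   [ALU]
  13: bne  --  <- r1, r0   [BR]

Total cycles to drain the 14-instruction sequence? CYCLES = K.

0. and.ALU @i0  | RAW r2
1. st.MEM sll.ALU @i1+i2  | 2-wide
2. sub.ALU beq.BR @i3+i4  | 2-wide
3. sub.ALU @i5  | RAW r2
4. ld.MEM @i6  | WAW r1
5. add.ALU @i7  | RAW r1
6. sll.ALU @i8  | RAW r0
7. and.ALU @i9  | RAW r3
8. st.MEM @i10  | no-port MEM/MEM
9. ld.MEM sub.ALU @i11+i12  | 2-wide
10. bne.BR @i13  | tail

CYCLES = 11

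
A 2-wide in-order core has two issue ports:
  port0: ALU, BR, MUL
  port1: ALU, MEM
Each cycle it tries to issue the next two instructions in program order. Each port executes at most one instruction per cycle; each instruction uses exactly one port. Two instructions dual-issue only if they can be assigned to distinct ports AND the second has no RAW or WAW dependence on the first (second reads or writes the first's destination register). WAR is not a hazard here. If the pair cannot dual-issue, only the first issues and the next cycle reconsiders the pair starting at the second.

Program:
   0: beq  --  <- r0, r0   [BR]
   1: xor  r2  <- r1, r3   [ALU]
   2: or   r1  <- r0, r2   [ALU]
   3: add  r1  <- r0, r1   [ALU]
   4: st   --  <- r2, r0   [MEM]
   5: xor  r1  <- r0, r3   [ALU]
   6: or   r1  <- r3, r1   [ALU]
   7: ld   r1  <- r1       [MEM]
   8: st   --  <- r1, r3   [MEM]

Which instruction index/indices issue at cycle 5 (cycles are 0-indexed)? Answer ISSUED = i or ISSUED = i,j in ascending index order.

ISSUED = 7

0. beq xor @i0,i1  | 2-wide
1. or @i2  | RAW+WAW r1
2. add st @i3,i4  | 2-wide
3. xor @i5  | RAW+WAW r1
4. or @i6  | RAW+WAW r1
5. ld @i7  | no-port MEM/MEM
6. st @i8  | tail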